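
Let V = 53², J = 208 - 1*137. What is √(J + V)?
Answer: 24*√5 ≈ 53.666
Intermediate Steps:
J = 71 (J = 208 - 137 = 71)
V = 2809
√(J + V) = √(71 + 2809) = √2880 = 24*√5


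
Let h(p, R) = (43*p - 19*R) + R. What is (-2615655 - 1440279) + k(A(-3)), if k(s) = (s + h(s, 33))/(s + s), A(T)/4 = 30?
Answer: -162236579/40 ≈ -4.0559e+6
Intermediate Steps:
A(T) = 120 (A(T) = 4*30 = 120)
h(p, R) = -18*R + 43*p (h(p, R) = (-19*R + 43*p) + R = -18*R + 43*p)
k(s) = (-594 + 44*s)/(2*s) (k(s) = (s + (-18*33 + 43*s))/(s + s) = (s + (-594 + 43*s))/((2*s)) = (-594 + 44*s)*(1/(2*s)) = (-594 + 44*s)/(2*s))
(-2615655 - 1440279) + k(A(-3)) = (-2615655 - 1440279) + (22 - 297/120) = -4055934 + (22 - 297*1/120) = -4055934 + (22 - 99/40) = -4055934 + 781/40 = -162236579/40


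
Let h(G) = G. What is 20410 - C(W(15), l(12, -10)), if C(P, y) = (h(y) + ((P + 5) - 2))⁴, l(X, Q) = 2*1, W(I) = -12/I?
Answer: 12561769/625 ≈ 20099.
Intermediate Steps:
l(X, Q) = 2
C(P, y) = (3 + P + y)⁴ (C(P, y) = (y + ((P + 5) - 2))⁴ = (y + ((5 + P) - 2))⁴ = (y + (3 + P))⁴ = (3 + P + y)⁴)
20410 - C(W(15), l(12, -10)) = 20410 - (3 - 12/15 + 2)⁴ = 20410 - (3 - 12*1/15 + 2)⁴ = 20410 - (3 - ⅘ + 2)⁴ = 20410 - (21/5)⁴ = 20410 - 1*194481/625 = 20410 - 194481/625 = 12561769/625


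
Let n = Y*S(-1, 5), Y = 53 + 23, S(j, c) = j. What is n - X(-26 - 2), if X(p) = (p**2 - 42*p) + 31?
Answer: -2067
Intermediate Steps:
X(p) = 31 + p**2 - 42*p
Y = 76
n = -76 (n = 76*(-1) = -76)
n - X(-26 - 2) = -76 - (31 + (-26 - 2)**2 - 42*(-26 - 2)) = -76 - (31 + (-28)**2 - 42*(-28)) = -76 - (31 + 784 + 1176) = -76 - 1*1991 = -76 - 1991 = -2067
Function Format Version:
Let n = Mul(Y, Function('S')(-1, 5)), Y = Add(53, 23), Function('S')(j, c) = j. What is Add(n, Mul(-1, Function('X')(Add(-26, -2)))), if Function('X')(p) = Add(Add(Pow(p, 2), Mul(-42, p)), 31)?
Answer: -2067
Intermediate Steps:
Function('X')(p) = Add(31, Pow(p, 2), Mul(-42, p))
Y = 76
n = -76 (n = Mul(76, -1) = -76)
Add(n, Mul(-1, Function('X')(Add(-26, -2)))) = Add(-76, Mul(-1, Add(31, Pow(Add(-26, -2), 2), Mul(-42, Add(-26, -2))))) = Add(-76, Mul(-1, Add(31, Pow(-28, 2), Mul(-42, -28)))) = Add(-76, Mul(-1, Add(31, 784, 1176))) = Add(-76, Mul(-1, 1991)) = Add(-76, -1991) = -2067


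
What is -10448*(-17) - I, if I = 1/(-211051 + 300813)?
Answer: 15943167391/89762 ≈ 1.7762e+5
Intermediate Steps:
I = 1/89762 ≈ 1.1141e-5
-10448*(-17) - I = -10448*(-17) - 1*1/89762 = 177616 - 1/89762 = 15943167391/89762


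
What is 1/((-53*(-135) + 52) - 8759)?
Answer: -1/1552 ≈ -0.00064433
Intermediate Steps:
1/((-53*(-135) + 52) - 8759) = 1/((7155 + 52) - 8759) = 1/(7207 - 8759) = 1/(-1552) = -1/1552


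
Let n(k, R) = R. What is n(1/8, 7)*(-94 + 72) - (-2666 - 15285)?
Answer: 17797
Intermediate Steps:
n(1/8, 7)*(-94 + 72) - (-2666 - 15285) = 7*(-94 + 72) - (-2666 - 15285) = 7*(-22) - 1*(-17951) = -154 + 17951 = 17797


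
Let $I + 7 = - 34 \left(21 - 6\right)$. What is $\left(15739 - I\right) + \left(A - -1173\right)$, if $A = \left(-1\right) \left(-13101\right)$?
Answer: $30530$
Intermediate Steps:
$A = 13101$
$I = -517$ ($I = -7 - 34 \left(21 - 6\right) = -7 - 510 = -517$)
$\left(15739 - I\right) + \left(A - -1173\right) = \left(15739 - -517\right) + \left(13101 - -1173\right) = \left(15739 + 517\right) + \left(13101 + 1173\right) = 16256 + 14274 = 30530$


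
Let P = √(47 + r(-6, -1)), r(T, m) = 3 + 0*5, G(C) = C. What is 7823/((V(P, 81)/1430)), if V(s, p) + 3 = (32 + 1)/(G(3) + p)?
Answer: -313232920/73 ≈ -4.2909e+6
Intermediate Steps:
r(T, m) = 3 (r(T, m) = 3 + 0 = 3)
P = 5*√2 (P = √(47 + 3) = √50 = 5*√2 ≈ 7.0711)
V(s, p) = -3 + 33/(3 + p) (V(s, p) = -3 + (32 + 1)/(3 + p) = -3 + 33/(3 + p))
7823/((V(P, 81)/1430)) = 7823/(((3*(8 - 1*81)/(3 + 81))/1430)) = 7823/(((3*(8 - 81)/84)*(1/1430))) = 7823/(((3*(1/84)*(-73))*(1/1430))) = 7823/((-73/28*1/1430)) = 7823/(-73/40040) = 7823*(-40040/73) = -313232920/73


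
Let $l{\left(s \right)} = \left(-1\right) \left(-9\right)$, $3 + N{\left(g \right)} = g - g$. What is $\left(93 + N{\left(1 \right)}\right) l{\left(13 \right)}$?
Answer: $810$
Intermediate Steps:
$N{\left(g \right)} = -3$ ($N{\left(g \right)} = -3 + \left(g - g\right) = -3 + 0 = -3$)
$l{\left(s \right)} = 9$
$\left(93 + N{\left(1 \right)}\right) l{\left(13 \right)} = \left(93 - 3\right) 9 = 90 \cdot 9 = 810$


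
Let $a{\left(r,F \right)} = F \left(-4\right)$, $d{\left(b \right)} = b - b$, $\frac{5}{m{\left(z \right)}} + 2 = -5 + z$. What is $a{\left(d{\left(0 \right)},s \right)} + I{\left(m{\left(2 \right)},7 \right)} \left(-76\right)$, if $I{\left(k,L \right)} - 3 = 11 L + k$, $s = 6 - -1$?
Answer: $-6032$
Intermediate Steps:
$s = 7$ ($s = 6 + 1 = 7$)
$m{\left(z \right)} = \frac{5}{-7 + z}$ ($m{\left(z \right)} = \frac{5}{-2 + \left(-5 + z\right)} = \frac{5}{-7 + z}$)
$I{\left(k,L \right)} = 3 + k + 11 L$ ($I{\left(k,L \right)} = 3 + \left(11 L + k\right) = 3 + \left(k + 11 L\right) = 3 + k + 11 L$)
$d{\left(b \right)} = 0$
$a{\left(r,F \right)} = - 4 F$
$a{\left(d{\left(0 \right)},s \right)} + I{\left(m{\left(2 \right)},7 \right)} \left(-76\right) = \left(-4\right) 7 + \left(3 + \frac{5}{-7 + 2} + 11 \cdot 7\right) \left(-76\right) = -28 + \left(3 + \frac{5}{-5} + 77\right) \left(-76\right) = -28 + \left(3 + 5 \left(- \frac{1}{5}\right) + 77\right) \left(-76\right) = -28 + \left(3 - 1 + 77\right) \left(-76\right) = -28 + 79 \left(-76\right) = -28 - 6004 = -6032$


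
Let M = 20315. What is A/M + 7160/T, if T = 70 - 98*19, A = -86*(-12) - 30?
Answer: -17957477/4550560 ≈ -3.9462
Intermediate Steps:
A = 1002 (A = 1032 - 30 = 1002)
T = -1792 (T = 70 - 1862 = -1792)
A/M + 7160/T = 1002/20315 + 7160/(-1792) = 1002*(1/20315) + 7160*(-1/1792) = 1002/20315 - 895/224 = -17957477/4550560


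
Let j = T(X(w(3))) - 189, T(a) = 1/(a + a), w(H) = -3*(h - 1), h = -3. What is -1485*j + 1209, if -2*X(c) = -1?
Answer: 280389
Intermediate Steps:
w(H) = 12 (w(H) = -3*(-3 - 1) = -3*(-4) = 12)
X(c) = ½ (X(c) = -½*(-1) = ½)
T(a) = 1/(2*a)
j = -188 (j = 1/(2*(½)) - 189 = (½)*2 - 189 = 1 - 189 = -188)
-1485*j + 1209 = -1485*(-188) + 1209 = 279180 + 1209 = 280389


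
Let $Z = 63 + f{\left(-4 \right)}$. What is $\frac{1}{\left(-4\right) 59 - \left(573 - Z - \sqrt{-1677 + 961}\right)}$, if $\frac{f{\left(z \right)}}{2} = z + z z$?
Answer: $- \frac{361}{261000} - \frac{i \sqrt{179}}{261000} \approx -0.0013831 - 5.1261 \cdot 10^{-5} i$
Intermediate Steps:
$f{\left(z \right)} = 2 z + 2 z^{2}$ ($f{\left(z \right)} = 2 \left(z + z z\right) = 2 \left(z + z^{2}\right) = 2 z + 2 z^{2}$)
$Z = 87$ ($Z = 63 + 2 \left(-4\right) \left(1 - 4\right) = 63 + 2 \left(-4\right) \left(-3\right) = 63 + 24 = 87$)
$\frac{1}{\left(-4\right) 59 - \left(573 - Z - \sqrt{-1677 + 961}\right)} = \frac{1}{\left(-4\right) 59 - \left(486 - \sqrt{-1677 + 961}\right)} = \frac{1}{-236 - \left(486 - 2 i \sqrt{179}\right)} = \frac{1}{-722 + 2 i \sqrt{179}}$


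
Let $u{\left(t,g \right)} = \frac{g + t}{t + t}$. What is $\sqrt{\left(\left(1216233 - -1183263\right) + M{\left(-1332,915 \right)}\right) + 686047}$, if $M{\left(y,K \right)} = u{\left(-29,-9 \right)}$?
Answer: $\frac{\sqrt{2594942214}}{29} \approx 1756.6$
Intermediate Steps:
$u{\left(t,g \right)} = \frac{g + t}{2 t}$
$M{\left(y,K \right)} = \frac{19}{29}$ ($M{\left(y,K \right)} = \frac{-9 - 29}{2 \left(-29\right)} = \frac{1}{2} \left(- \frac{1}{29}\right) \left(-38\right) = \frac{19}{29}$)
$\sqrt{\left(\left(1216233 - -1183263\right) + M{\left(-1332,915 \right)}\right) + 686047} = \sqrt{\left(\left(1216233 - -1183263\right) + \frac{19}{29}\right) + 686047} = \sqrt{\left(\left(1216233 + 1183263\right) + \frac{19}{29}\right) + 686047} = \sqrt{\left(2399496 + \frac{19}{29}\right) + 686047} = \sqrt{\frac{69585403}{29} + 686047} = \sqrt{\frac{89480766}{29}} = \frac{\sqrt{2594942214}}{29}$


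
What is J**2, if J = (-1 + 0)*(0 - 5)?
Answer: 25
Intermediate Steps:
J = 5 (J = -1*(-5) = 5)
J**2 = 5**2 = 25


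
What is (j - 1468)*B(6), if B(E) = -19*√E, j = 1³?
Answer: 27873*√6 ≈ 68275.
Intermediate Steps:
j = 1
(j - 1468)*B(6) = (1 - 1468)*(-19*√6) = -(-27873)*√6 = 27873*√6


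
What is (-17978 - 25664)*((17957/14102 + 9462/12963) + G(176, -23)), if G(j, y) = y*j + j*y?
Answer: 10762239426556467/30467371 ≈ 3.5324e+8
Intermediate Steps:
G(j, y) = 2*j*y (G(j, y) = j*y + j*y = 2*j*y)
(-17978 - 25664)*((17957/14102 + 9462/12963) + G(176, -23)) = (-17978 - 25664)*((17957/14102 + 9462/12963) + 2*176*(-23)) = -43642*((17957*(1/14102) + 9462*(1/12963)) - 8096) = -43642*((17957/14102 + 3154/4321) - 8096) = -43642*(122069905/60934742 - 8096) = -43642*(-493205601327/60934742) = 10762239426556467/30467371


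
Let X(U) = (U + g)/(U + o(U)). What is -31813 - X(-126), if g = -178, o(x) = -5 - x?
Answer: -159369/5 ≈ -31874.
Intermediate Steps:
X(U) = 178/5 - U/5 (X(U) = (U - 178)/(U + (-5 - U)) = (-178 + U)/(-5) = (-178 + U)*(-1/5) = 178/5 - U/5)
-31813 - X(-126) = -31813 - (178/5 - 1/5*(-126)) = -31813 - (178/5 + 126/5) = -31813 - 1*304/5 = -31813 - 304/5 = -159369/5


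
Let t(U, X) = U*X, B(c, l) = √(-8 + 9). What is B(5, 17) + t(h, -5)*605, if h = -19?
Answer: 57476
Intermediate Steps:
B(c, l) = 1 (B(c, l) = √1 = 1)
B(5, 17) + t(h, -5)*605 = 1 - 19*(-5)*605 = 1 + 95*605 = 1 + 57475 = 57476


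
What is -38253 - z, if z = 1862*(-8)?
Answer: -23357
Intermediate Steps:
z = -14896
-38253 - z = -38253 - 1*(-14896) = -38253 + 14896 = -23357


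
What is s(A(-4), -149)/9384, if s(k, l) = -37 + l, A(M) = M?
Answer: -31/1564 ≈ -0.019821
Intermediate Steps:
s(A(-4), -149)/9384 = (-37 - 149)/9384 = -186*1/9384 = -31/1564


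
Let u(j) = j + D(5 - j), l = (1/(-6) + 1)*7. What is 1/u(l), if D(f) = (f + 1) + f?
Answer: 6/31 ≈ 0.19355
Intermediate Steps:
D(f) = 1 + 2*f (D(f) = (1 + f) + f = 1 + 2*f)
l = 35/6 (l = (-1/6 + 1)*7 = (5/6)*7 = 35/6 ≈ 5.8333)
u(j) = 11 - j (u(j) = j + (1 + 2*(5 - j)) = j + (1 + (10 - 2*j)) = j + (11 - 2*j) = 11 - j)
1/u(l) = 1/(11 - 1*35/6) = 1/(11 - 35/6) = 1/(31/6) = 6/31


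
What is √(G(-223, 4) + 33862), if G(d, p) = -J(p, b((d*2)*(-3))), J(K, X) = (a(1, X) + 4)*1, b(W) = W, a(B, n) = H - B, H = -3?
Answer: √33862 ≈ 184.02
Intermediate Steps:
a(B, n) = -3 - B
J(K, X) = 0 (J(K, X) = ((-3 - 1*1) + 4)*1 = ((-3 - 1) + 4)*1 = (-4 + 4)*1 = 0*1 = 0)
G(d, p) = 0 (G(d, p) = -1*0 = 0)
√(G(-223, 4) + 33862) = √(0 + 33862) = √33862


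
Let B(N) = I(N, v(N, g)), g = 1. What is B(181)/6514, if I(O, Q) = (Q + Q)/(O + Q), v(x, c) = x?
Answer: 1/6514 ≈ 0.00015352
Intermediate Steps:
I(O, Q) = 2*Q/(O + Q) (I(O, Q) = (2*Q)/(O + Q) = 2*Q/(O + Q))
B(N) = 1 (B(N) = 2*N/(N + N) = 2*N/((2*N)) = 2*N*(1/(2*N)) = 1)
B(181)/6514 = 1/6514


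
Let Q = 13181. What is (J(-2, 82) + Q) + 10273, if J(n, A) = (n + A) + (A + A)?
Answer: 23698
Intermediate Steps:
J(n, A) = n + 3*A (J(n, A) = (A + n) + 2*A = n + 3*A)
(J(-2, 82) + Q) + 10273 = ((-2 + 3*82) + 13181) + 10273 = ((-2 + 246) + 13181) + 10273 = (244 + 13181) + 10273 = 13425 + 10273 = 23698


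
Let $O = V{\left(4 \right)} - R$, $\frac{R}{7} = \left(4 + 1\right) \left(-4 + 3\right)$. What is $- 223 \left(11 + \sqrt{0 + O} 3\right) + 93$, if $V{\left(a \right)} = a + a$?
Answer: $-2360 - 669 \sqrt{43} \approx -6746.9$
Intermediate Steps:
$V{\left(a \right)} = 2 a$
$R = -35$ ($R = 7 \left(4 + 1\right) \left(-4 + 3\right) = 7 \cdot 5 \left(-1\right) = 7 \left(-5\right) = -35$)
$O = 43$ ($O = 2 \cdot 4 - -35 = 8 + 35 = 43$)
$- 223 \left(11 + \sqrt{0 + O} 3\right) + 93 = - 223 \left(11 + \sqrt{0 + 43} \cdot 3\right) + 93 = - 223 \left(11 + \sqrt{43} \cdot 3\right) + 93 = - 223 \left(11 + 3 \sqrt{43}\right) + 93 = \left(-2453 - 669 \sqrt{43}\right) + 93 = -2360 - 669 \sqrt{43}$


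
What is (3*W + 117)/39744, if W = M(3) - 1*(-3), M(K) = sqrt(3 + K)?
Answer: 7/2208 + sqrt(6)/13248 ≈ 0.0033552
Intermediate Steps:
W = 3 + sqrt(6) (W = sqrt(3 + 3) - 1*(-3) = sqrt(6) + 3 = 3 + sqrt(6) ≈ 5.4495)
(3*W + 117)/39744 = (3*(3 + sqrt(6)) + 117)/39744 = ((9 + 3*sqrt(6)) + 117)*(1/39744) = (126 + 3*sqrt(6))*(1/39744) = 7/2208 + sqrt(6)/13248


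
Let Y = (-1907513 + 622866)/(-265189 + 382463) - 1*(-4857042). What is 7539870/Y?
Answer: 884230714380/569603458861 ≈ 1.5524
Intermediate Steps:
Y = 569603458861/117274 (Y = -1284647/117274 + 4857042 = 569603458861/117274 ≈ 4.8570e+6)
7539870/Y = 7539870/(569603458861/117274) = 7539870*(117274/569603458861) = 884230714380/569603458861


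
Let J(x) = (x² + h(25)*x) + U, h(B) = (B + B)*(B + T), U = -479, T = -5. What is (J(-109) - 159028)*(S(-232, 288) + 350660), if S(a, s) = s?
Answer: -90062381448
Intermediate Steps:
h(B) = 2*B*(-5 + B) (h(B) = (B + B)*(B - 5) = (2*B)*(-5 + B) = 2*B*(-5 + B))
J(x) = -479 + x² + 1000*x (J(x) = (x² + (2*25*(-5 + 25))*x) - 479 = (x² + (2*25*20)*x) - 479 = (x² + 1000*x) - 479 = -479 + x² + 1000*x)
(J(-109) - 159028)*(S(-232, 288) + 350660) = ((-479 + (-109)² + 1000*(-109)) - 159028)*(288 + 350660) = ((-479 + 11881 - 109000) - 159028)*350948 = (-97598 - 159028)*350948 = -256626*350948 = -90062381448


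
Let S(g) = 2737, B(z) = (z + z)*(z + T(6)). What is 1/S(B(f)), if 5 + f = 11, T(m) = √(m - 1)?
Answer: 1/2737 ≈ 0.00036536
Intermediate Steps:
T(m) = √(-1 + m)
f = 6 (f = -5 + 11 = 6)
B(z) = 2*z*(z + √5) (B(z) = (z + z)*(z + √(-1 + 6)) = (2*z)*(z + √5) = 2*z*(z + √5))
1/S(B(f)) = 1/2737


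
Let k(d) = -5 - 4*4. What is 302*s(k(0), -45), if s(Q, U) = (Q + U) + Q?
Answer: -26274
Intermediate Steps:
k(d) = -21 (k(d) = -5 - 16 = -21)
s(Q, U) = U + 2*Q
302*s(k(0), -45) = 302*(-45 + 2*(-21)) = 302*(-45 - 42) = 302*(-87) = -26274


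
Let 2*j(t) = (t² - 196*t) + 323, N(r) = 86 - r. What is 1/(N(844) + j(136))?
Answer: -2/9353 ≈ -0.00021384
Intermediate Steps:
j(t) = 323/2 + t²/2 - 98*t (j(t) = ((t² - 196*t) + 323)/2 = (323 + t² - 196*t)/2 = 323/2 + t²/2 - 98*t)
1/(N(844) + j(136)) = 1/((86 - 1*844) + (323/2 + (½)*136² - 98*136)) = 1/((86 - 844) + (323/2 + (½)*18496 - 13328)) = 1/(-758 + (323/2 + 9248 - 13328)) = 1/(-758 - 7837/2) = 1/(-9353/2) = -2/9353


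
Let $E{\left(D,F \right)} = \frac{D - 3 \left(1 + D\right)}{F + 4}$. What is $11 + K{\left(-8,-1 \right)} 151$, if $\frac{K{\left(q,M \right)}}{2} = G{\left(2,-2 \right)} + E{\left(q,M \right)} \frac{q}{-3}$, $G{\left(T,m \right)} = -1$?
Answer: $\frac{28789}{9} \approx 3198.8$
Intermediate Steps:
$E{\left(D,F \right)} = \frac{-3 - 2 D}{4 + F}$ ($E{\left(D,F \right)} = \frac{D - \left(3 + 3 D\right)}{4 + F} = \frac{-3 - 2 D}{4 + F}$)
$K{\left(q,M \right)} = -2 - \frac{2 q \left(-3 - 2 q\right)}{3 \left(4 + M\right)}$ ($K{\left(q,M \right)} = 2 \left(-1 + \frac{-3 - 2 q}{4 + M} \frac{q}{-3}\right) = 2 \left(-1 + \frac{-3 - 2 q}{4 + M} q \left(- \frac{1}{3}\right)\right) = 2 \left(-1 + \frac{-3 - 2 q}{4 + M} \left(- \frac{q}{3}\right)\right) = 2 \left(-1 - \frac{q \left(-3 - 2 q\right)}{3 \left(4 + M\right)}\right) = -2 - \frac{2 q \left(-3 - 2 q\right)}{3 \left(4 + M\right)}$)
$11 + K{\left(-8,-1 \right)} 151 = 11 + \frac{2 \left(-12 - -3 - 8 \left(3 + 2 \left(-8\right)\right)\right)}{3 \left(4 - 1\right)} 151 = 11 + \frac{2 \left(-12 + 3 - 8 \left(3 - 16\right)\right)}{3 \cdot 3} \cdot 151 = 11 + \frac{2}{3} \cdot \frac{1}{3} \left(-12 + 3 - -104\right) 151 = 11 + \frac{2}{3} \cdot \frac{1}{3} \left(-12 + 3 + 104\right) 151 = 11 + \frac{2}{3} \cdot \frac{1}{3} \cdot 95 \cdot 151 = 11 + \frac{190}{9} \cdot 151 = 11 + \frac{28690}{9} = \frac{28789}{9}$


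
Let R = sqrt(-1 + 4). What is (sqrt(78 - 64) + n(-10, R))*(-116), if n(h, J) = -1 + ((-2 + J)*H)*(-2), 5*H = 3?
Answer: -812/5 - 116*sqrt(14) + 696*sqrt(3)/5 ≈ -355.33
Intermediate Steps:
R = sqrt(3) ≈ 1.7320
H = 3/5 (H = (1/5)*3 = 3/5 ≈ 0.60000)
n(h, J) = 7/5 - 6*J/5 (n(h, J) = -1 + ((-2 + J)*(3/5))*(-2) = -1 + (-6/5 + 3*J/5)*(-2) = -1 + (12/5 - 6*J/5) = 7/5 - 6*J/5)
(sqrt(78 - 64) + n(-10, R))*(-116) = (sqrt(78 - 64) + (7/5 - 6*sqrt(3)/5))*(-116) = (sqrt(14) + (7/5 - 6*sqrt(3)/5))*(-116) = (7/5 + sqrt(14) - 6*sqrt(3)/5)*(-116) = -812/5 - 116*sqrt(14) + 696*sqrt(3)/5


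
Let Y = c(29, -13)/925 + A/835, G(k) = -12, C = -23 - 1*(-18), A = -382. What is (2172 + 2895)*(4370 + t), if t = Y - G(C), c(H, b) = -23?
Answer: 3429522635913/154475 ≈ 2.2201e+7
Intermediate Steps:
C = -5 (C = -23 + 18 = -5)
Y = -74511/154475 (Y = -23/925 - 382/835 = -74511/154475 ≈ -0.48235)
t = 1779189/154475 (t = -74511/154475 - 1*(-12) = -74511/154475 + 12 = 1779189/154475 ≈ 11.518)
(2172 + 2895)*(4370 + t) = (2172 + 2895)*(4370 + 1779189/154475) = 5067*(676834939/154475) = 3429522635913/154475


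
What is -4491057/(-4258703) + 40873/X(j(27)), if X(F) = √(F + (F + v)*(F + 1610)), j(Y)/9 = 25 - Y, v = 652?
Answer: 4491057/4258703 + 40873*√1009310/1009310 ≈ 41.739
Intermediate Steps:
j(Y) = 225 - 9*Y (j(Y) = 9*(25 - Y) = 225 - 9*Y)
X(F) = √(F + (652 + F)*(1610 + F)) (X(F) = √(F + (F + 652)*(F + 1610)) = √(F + (652 + F)*(1610 + F)))
-4491057/(-4258703) + 40873/X(j(27)) = -4491057/(-4258703) + 40873/(√(1049720 + (225 - 9*27)² + 2263*(225 - 9*27))) = -4491057*(-1/4258703) + 40873/(√(1049720 + (225 - 243)² + 2263*(225 - 243))) = 4491057/4258703 + 40873/(√(1049720 + (-18)² + 2263*(-18))) = 4491057/4258703 + 40873/(√(1049720 + 324 - 40734)) = 4491057/4258703 + 40873/(√1009310) = 4491057/4258703 + 40873*(√1009310/1009310) = 4491057/4258703 + 40873*√1009310/1009310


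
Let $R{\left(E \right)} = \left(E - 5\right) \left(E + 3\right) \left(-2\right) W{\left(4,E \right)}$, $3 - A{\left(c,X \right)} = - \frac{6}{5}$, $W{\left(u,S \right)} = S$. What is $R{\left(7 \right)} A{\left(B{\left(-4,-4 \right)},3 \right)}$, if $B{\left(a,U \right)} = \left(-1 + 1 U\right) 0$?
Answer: $-1176$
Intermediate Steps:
$B{\left(a,U \right)} = 0$ ($B{\left(a,U \right)} = \left(-1 + U\right) 0 = 0$)
$A{\left(c,X \right)} = \frac{21}{5}$ ($A{\left(c,X \right)} = 3 - - \frac{6}{5} = 3 + \frac{6}{5} = \frac{21}{5}$)
$R{\left(E \right)} = - 2 E \left(-5 + E\right) \left(3 + E\right)$ ($R{\left(E \right)} = \left(E - 5\right) \left(E + 3\right) \left(-2\right) E = \left(-5 + E\right) \left(3 + E\right) \left(-2\right) E = - 2 \left(-5 + E\right) \left(3 + E\right) E = - 2 E \left(-5 + E\right) \left(3 + E\right)$)
$R{\left(7 \right)} A{\left(B{\left(-4,-4 \right)},3 \right)} = 2 \cdot 7 \left(15 - 7^{2} + 2 \cdot 7\right) \frac{21}{5} = 2 \cdot 7 \left(15 - 49 + 14\right) \frac{21}{5} = 2 \cdot 7 \left(-20\right) \frac{21}{5} = \left(-280\right) \frac{21}{5} = -1176$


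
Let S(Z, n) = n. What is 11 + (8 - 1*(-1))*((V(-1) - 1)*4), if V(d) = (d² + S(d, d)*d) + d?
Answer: 11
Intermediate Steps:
V(d) = d + 2*d² (V(d) = (d² + d*d) + d = (d² + d²) + d = 2*d² + d = d + 2*d²)
11 + (8 - 1*(-1))*((V(-1) - 1)*4) = 11 + (8 - 1*(-1))*((-(1 + 2*(-1)) - 1)*4) = 11 + (8 + 1)*((-(1 - 2) - 1)*4) = 11 + 9*((-1*(-1) - 1)*4) = 11 + 9*((1 - 1)*4) = 11 + 9*(0*4) = 11 + 9*0 = 11 + 0 = 11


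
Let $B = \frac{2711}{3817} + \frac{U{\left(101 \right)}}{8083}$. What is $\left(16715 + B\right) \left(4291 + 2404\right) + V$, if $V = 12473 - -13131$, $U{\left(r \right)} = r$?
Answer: $\frac{3453582450647369}{30852811} \approx 1.1194 \cdot 10^{8}$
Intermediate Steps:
$B = \frac{22298530}{30852811}$ ($B = \frac{2711}{3817} + \frac{101}{8083} = \frac{22298530}{30852811} \approx 0.72274$)
$V = 25604$ ($V = 12473 + 13131 = 25604$)
$\left(16715 + B\right) \left(4291 + 2404\right) + V = \left(16715 + \frac{22298530}{30852811}\right) \left(4291 + 2404\right) + 25604 = \frac{515727034395}{30852811} \cdot 6695 + 25604 = \frac{3452792495274525}{30852811} + 25604 = \frac{3453582450647369}{30852811}$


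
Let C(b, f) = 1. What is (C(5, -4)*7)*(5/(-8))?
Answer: -35/8 ≈ -4.3750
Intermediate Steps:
(C(5, -4)*7)*(5/(-8)) = (1*7)*(5/(-8)) = 7*(5*(-⅛)) = 7*(-5/8) = -35/8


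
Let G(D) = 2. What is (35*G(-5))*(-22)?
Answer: -1540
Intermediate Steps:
(35*G(-5))*(-22) = (35*2)*(-22) = 70*(-22) = -1540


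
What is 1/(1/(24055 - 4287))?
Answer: 19768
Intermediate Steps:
1/(1/(24055 - 4287)) = 1/(1/19768) = 19768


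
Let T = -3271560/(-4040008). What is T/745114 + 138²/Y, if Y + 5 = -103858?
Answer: -2388632326258827/13027304652561794 ≈ -0.18336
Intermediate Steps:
Y = -103863 (Y = -5 - 103858 = -103863)
T = 408945/505001 (T = -3271560*(-1/4040008) = 408945/505001 ≈ 0.80979)
T/745114 + 138²/Y = (408945/505001)/745114 + 138²/(-103863) = (408945/505001)*(1/745114) + 19044*(-1/103863) = 408945/376283315114 - 6348/34621 = -2388632326258827/13027304652561794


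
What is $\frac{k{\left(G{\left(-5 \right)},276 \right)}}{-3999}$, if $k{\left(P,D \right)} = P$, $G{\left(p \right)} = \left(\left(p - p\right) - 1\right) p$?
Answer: $- \frac{5}{3999} \approx -0.0012503$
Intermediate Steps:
$G{\left(p \right)} = - p$ ($G{\left(p \right)} = \left(0 - 1\right) p = - p$)
$\frac{k{\left(G{\left(-5 \right)},276 \right)}}{-3999} = \frac{\left(-1\right) \left(-5\right)}{-3999} = 5 \left(- \frac{1}{3999}\right) = - \frac{5}{3999}$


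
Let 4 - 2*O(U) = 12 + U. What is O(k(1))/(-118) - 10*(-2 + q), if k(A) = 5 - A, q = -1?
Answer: 1773/59 ≈ 30.051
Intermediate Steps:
O(U) = -4 - U/2 (O(U) = 2 - (12 + U)/2 = 2 + (-6 - U/2) = -4 - U/2)
O(k(1))/(-118) - 10*(-2 + q) = (-4 - (5 - 1*1)/2)/(-118) - 10*(-2 - 1) = (-4 - (5 - 1)/2)*(-1/118) - 10*(-3) = (-4 - ½*4)*(-1/118) + 30 = (-4 - 2)*(-1/118) + 30 = -6*(-1/118) + 30 = 3/59 + 30 = 1773/59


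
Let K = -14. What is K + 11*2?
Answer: 8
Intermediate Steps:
K + 11*2 = -14 + 11*2 = -14 + 22 = 8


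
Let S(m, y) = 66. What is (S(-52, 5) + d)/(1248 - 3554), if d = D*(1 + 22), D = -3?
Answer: 3/2306 ≈ 0.0013010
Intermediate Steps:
d = -69 (d = -3*(1 + 22) = -3*23 = -69)
(S(-52, 5) + d)/(1248 - 3554) = (66 - 69)/(1248 - 3554) = -3/(-2306) = -3*(-1/2306) = 3/2306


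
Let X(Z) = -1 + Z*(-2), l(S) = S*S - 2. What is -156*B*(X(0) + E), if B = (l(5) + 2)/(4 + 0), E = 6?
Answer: -4875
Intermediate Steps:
l(S) = -2 + S**2 (l(S) = S**2 - 2 = -2 + S**2)
X(Z) = -1 - 2*Z
B = 25/4 (B = ((-2 + 5**2) + 2)/(4 + 0) = ((-2 + 25) + 2)/4 = (23 + 2)*(1/4) = 25*(1/4) = 25/4 ≈ 6.2500)
-156*B*(X(0) + E) = -975*((-1 - 2*0) + 6) = -975*((-1 + 0) + 6) = -975*(-1 + 6) = -975*5 = -156*125/4 = -4875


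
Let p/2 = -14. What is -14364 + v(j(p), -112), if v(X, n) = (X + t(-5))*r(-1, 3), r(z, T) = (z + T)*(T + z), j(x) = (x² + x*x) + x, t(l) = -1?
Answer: -8208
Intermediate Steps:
p = -28 (p = 2*(-14) = -28)
j(x) = x + 2*x² (j(x) = (x² + x²) + x = 2*x² + x = x + 2*x²)
r(z, T) = (T + z)² (r(z, T) = (T + z)*(T + z) = (T + z)²)
v(X, n) = -4 + 4*X (v(X, n) = (X - 1)*(3 - 1)² = (-1 + X)*2² = (-1 + X)*4 = -4 + 4*X)
-14364 + v(j(p), -112) = -14364 + (-4 + 4*(-28*(1 + 2*(-28)))) = -14364 + (-4 + 4*(-28*(1 - 56))) = -14364 + (-4 + 4*(-28*(-55))) = -14364 + (-4 + 4*1540) = -14364 + (-4 + 6160) = -14364 + 6156 = -8208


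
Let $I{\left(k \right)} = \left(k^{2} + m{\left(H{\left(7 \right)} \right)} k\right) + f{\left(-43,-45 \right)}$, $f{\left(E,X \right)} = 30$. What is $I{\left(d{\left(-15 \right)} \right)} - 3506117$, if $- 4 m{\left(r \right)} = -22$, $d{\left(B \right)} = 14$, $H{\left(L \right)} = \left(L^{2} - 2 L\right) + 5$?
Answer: $-3505814$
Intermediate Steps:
$H{\left(L \right)} = 5 + L^{2} - 2 L$
$m{\left(r \right)} = \frac{11}{2}$ ($m{\left(r \right)} = \left(- \frac{1}{4}\right) \left(-22\right) = \frac{11}{2}$)
$I{\left(k \right)} = 30 + k^{2} + \frac{11 k}{2}$ ($I{\left(k \right)} = \left(k^{2} + \frac{11 k}{2}\right) + 30 = 30 + k^{2} + \frac{11 k}{2}$)
$I{\left(d{\left(-15 \right)} \right)} - 3506117 = \left(30 + 14^{2} + \frac{11}{2} \cdot 14\right) - 3506117 = \left(30 + 196 + 77\right) - 3506117 = 303 - 3506117 = -3505814$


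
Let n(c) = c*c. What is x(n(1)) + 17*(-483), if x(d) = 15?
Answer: -8196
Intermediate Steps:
n(c) = c²
x(n(1)) + 17*(-483) = 15 + 17*(-483) = 15 - 8211 = -8196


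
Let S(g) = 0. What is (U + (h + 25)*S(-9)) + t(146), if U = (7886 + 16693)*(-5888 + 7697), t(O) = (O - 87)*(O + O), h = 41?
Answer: 44480639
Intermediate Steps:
t(O) = 2*O*(-87 + O) (t(O) = (-87 + O)*(2*O) = 2*O*(-87 + O))
U = 44463411 (U = 24579*1809 = 44463411)
(U + (h + 25)*S(-9)) + t(146) = (44463411 + (41 + 25)*0) + 2*146*(-87 + 146) = (44463411 + 66*0) + 2*146*59 = (44463411 + 0) + 17228 = 44463411 + 17228 = 44480639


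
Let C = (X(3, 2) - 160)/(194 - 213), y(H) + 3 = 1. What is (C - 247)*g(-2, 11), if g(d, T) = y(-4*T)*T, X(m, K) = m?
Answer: 99792/19 ≈ 5252.2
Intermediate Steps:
y(H) = -2 (y(H) = -3 + 1 = -2)
g(d, T) = -2*T
C = 157/19 (C = (3 - 160)/(194 - 213) = -157/(-19) = -157*(-1/19) = 157/19 ≈ 8.2632)
(C - 247)*g(-2, 11) = (157/19 - 247)*(-2*11) = -4536/19*(-22) = 99792/19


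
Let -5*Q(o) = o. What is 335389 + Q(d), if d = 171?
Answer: 1676774/5 ≈ 3.3536e+5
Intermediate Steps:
Q(o) = -o/5
335389 + Q(d) = 335389 - ⅕*171 = 335389 - 171/5 = 1676774/5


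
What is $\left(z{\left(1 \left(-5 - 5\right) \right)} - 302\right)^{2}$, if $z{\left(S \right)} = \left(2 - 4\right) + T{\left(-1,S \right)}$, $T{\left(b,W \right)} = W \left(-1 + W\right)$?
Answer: $37636$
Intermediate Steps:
$z{\left(S \right)} = -2 + S \left(-1 + S\right)$ ($z{\left(S \right)} = \left(2 - 4\right) + S \left(-1 + S\right) = -2 + S \left(-1 + S\right)$)
$\left(z{\left(1 \left(-5 - 5\right) \right)} - 302\right)^{2} = \left(\left(-2 + 1 \left(-5 - 5\right) \left(-1 + 1 \left(-5 - 5\right)\right)\right) - 302\right)^{2} = \left(\left(-2 + 1 \left(-10\right) \left(-1 + 1 \left(-10\right)\right)\right) - 302\right)^{2} = \left(\left(-2 - 10 \left(-1 - 10\right)\right) - 302\right)^{2} = \left(\left(-2 - -110\right) - 302\right)^{2} = \left(\left(-2 + 110\right) - 302\right)^{2} = \left(108 - 302\right)^{2} = \left(-194\right)^{2} = 37636$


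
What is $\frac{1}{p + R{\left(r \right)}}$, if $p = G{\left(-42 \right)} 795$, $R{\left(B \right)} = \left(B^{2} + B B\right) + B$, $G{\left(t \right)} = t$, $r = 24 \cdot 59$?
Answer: $\frac{1}{3978138} \approx 2.5137 \cdot 10^{-7}$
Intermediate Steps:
$r = 1416$
$R{\left(B \right)} = B + 2 B^{2}$ ($R{\left(B \right)} = \left(B^{2} + B^{2}\right) + B = 2 B^{2} + B = B + 2 B^{2}$)
$p = -33390$ ($p = \left(-42\right) 795 = -33390$)
$\frac{1}{p + R{\left(r \right)}} = \frac{1}{-33390 + 1416 \left(1 + 2 \cdot 1416\right)} = \frac{1}{-33390 + 1416 \left(1 + 2832\right)} = \frac{1}{-33390 + 1416 \cdot 2833} = \frac{1}{-33390 + 4011528} = \frac{1}{3978138}$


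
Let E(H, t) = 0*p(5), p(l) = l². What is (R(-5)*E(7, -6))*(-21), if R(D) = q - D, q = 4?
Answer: 0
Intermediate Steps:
R(D) = 4 - D
E(H, t) = 0 (E(H, t) = 0*5² = 0*25 = 0)
(R(-5)*E(7, -6))*(-21) = ((4 - 1*(-5))*0)*(-21) = ((4 + 5)*0)*(-21) = (9*0)*(-21) = 0*(-21) = 0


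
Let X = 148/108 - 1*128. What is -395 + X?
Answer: -14084/27 ≈ -521.63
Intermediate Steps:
X = -3419/27 (X = 148*(1/108) - 128 = 37/27 - 128 = -3419/27 ≈ -126.63)
-395 + X = -395 - 3419/27 = -14084/27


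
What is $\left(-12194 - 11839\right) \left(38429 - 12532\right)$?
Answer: $-622382601$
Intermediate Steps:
$\left(-12194 - 11839\right) \left(38429 - 12532\right) = \left(-24033\right) 25897 = -622382601$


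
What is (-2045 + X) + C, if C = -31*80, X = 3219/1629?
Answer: -2456002/543 ≈ -4523.0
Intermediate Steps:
X = 1073/543 (X = 3219*(1/1629) = 1073/543 ≈ 1.9761)
C = -2480
(-2045 + X) + C = (-2045 + 1073/543) - 2480 = -1109362/543 - 2480 = -2456002/543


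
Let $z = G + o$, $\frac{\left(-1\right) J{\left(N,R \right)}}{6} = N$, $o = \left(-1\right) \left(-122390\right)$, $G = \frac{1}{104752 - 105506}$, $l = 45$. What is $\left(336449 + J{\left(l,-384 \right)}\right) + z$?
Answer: $\frac{345761025}{754} \approx 4.5857 \cdot 10^{5}$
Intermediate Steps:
$G = - \frac{1}{754}$ ($G = \frac{1}{-754} = - \frac{1}{754} \approx -0.0013263$)
$o = 122390$
$J{\left(N,R \right)} = - 6 N$
$z = \frac{92282059}{754}$ ($z = - \frac{1}{754} + 122390 = \frac{92282059}{754} \approx 1.2239 \cdot 10^{5}$)
$\left(336449 + J{\left(l,-384 \right)}\right) + z = \left(336449 - 270\right) + \frac{92282059}{754} = 336179 + \frac{92282059}{754} = \frac{345761025}{754}$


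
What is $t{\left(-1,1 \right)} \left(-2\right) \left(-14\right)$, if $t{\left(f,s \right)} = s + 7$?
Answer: $224$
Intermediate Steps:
$t{\left(f,s \right)} = 7 + s$
$t{\left(-1,1 \right)} \left(-2\right) \left(-14\right) = \left(7 + 1\right) \left(-2\right) \left(-14\right) = 8 \left(-2\right) \left(-14\right) = \left(-16\right) \left(-14\right) = 224$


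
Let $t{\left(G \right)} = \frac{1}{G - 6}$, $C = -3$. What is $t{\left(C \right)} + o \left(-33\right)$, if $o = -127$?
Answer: $\frac{37718}{9} \approx 4190.9$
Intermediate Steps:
$t{\left(G \right)} = \frac{1}{-6 + G}$
$t{\left(C \right)} + o \left(-33\right) = \frac{1}{-6 - 3} - -4191 = \frac{1}{-9} + 4191 = - \frac{1}{9} + 4191 = \frac{37718}{9}$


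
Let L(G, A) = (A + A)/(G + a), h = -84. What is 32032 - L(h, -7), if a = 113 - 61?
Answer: 512505/16 ≈ 32032.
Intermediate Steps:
a = 52
L(G, A) = 2*A/(52 + G) (L(G, A) = (A + A)/(G + 52) = (2*A)/(52 + G) = 2*A/(52 + G))
32032 - L(h, -7) = 32032 - 2*(-7)/(52 - 84) = 32032 - 2*(-7)/(-32) = 32032 - 2*(-7)*(-1)/32 = 32032 - 1*7/16 = 32032 - 7/16 = 512505/16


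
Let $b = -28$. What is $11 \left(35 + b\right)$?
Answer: $77$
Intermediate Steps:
$11 \left(35 + b\right) = 11 \left(35 - 28\right) = 11 \cdot 7 = 77$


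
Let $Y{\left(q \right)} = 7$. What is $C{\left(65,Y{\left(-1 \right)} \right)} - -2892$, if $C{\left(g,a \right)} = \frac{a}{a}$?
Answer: $2893$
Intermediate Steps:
$C{\left(g,a \right)} = 1$
$C{\left(65,Y{\left(-1 \right)} \right)} - -2892 = 1 - -2892 = 1 + 2892 = 2893$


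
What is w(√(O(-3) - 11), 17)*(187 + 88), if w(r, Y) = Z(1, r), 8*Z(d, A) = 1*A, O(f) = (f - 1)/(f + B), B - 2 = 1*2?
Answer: 275*I*√15/8 ≈ 133.13*I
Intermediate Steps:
B = 4 (B = 2 + 1*2 = 2 + 2 = 4)
O(f) = (-1 + f)/(4 + f) (O(f) = (f - 1)/(f + 4) = (-1 + f)/(4 + f))
Z(d, A) = A/8 (Z(d, A) = (1*A)/8 = A/8)
w(r, Y) = r/8
w(√(O(-3) - 11), 17)*(187 + 88) = (√((-1 - 3)/(4 - 3) - 11)/8)*(187 + 88) = (√(-4/1 - 11)/8)*275 = (√(1*(-4) - 11)/8)*275 = (√(-4 - 11)/8)*275 = (√(-15)/8)*275 = ((I*√15)/8)*275 = (I*√15/8)*275 = 275*I*√15/8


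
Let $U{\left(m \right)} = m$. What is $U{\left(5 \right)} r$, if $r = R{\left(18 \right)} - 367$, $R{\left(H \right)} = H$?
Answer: $-1745$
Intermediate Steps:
$r = -349$ ($r = 18 - 367 = -349$)
$U{\left(5 \right)} r = 5 \left(-349\right) = -1745$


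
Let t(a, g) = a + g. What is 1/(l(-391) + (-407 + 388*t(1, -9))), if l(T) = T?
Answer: -1/3902 ≈ -0.00025628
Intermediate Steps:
1/(l(-391) + (-407 + 388*t(1, -9))) = 1/(-391 + (-407 + 388*(1 - 9))) = 1/(-391 + (-407 + 388*(-8))) = 1/(-391 + (-407 - 3104)) = 1/(-391 - 3511) = 1/(-3902) = -1/3902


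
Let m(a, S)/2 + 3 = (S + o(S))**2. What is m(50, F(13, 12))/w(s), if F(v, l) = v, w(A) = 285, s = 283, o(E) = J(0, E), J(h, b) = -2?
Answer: 236/285 ≈ 0.82807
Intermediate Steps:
o(E) = -2
m(a, S) = -6 + 2*(-2 + S)**2 (m(a, S) = -6 + 2*(S - 2)**2 = -6 + 2*(-2 + S)**2)
m(50, F(13, 12))/w(s) = (-6 + 2*(-2 + 13)**2)/285 = (-6 + 2*11**2)*(1/285) = (-6 + 2*121)*(1/285) = (-6 + 242)*(1/285) = 236*(1/285) = 236/285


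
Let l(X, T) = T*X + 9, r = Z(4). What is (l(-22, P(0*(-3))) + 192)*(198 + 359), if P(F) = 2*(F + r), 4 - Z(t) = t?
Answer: 111957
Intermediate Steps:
Z(t) = 4 - t
r = 0 (r = 4 - 1*4 = 4 - 4 = 0)
P(F) = 2*F (P(F) = 2*(F + 0) = 2*F)
l(X, T) = 9 + T*X
(l(-22, P(0*(-3))) + 192)*(198 + 359) = ((9 + (2*(0*(-3)))*(-22)) + 192)*(198 + 359) = ((9 + (2*0)*(-22)) + 192)*557 = ((9 + 0*(-22)) + 192)*557 = ((9 + 0) + 192)*557 = (9 + 192)*557 = 201*557 = 111957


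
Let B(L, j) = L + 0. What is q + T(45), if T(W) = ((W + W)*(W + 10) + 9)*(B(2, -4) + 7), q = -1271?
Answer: 43360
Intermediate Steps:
B(L, j) = L
T(W) = 81 + 18*W*(10 + W) (T(W) = ((W + W)*(W + 10) + 9)*(2 + 7) = ((2*W)*(10 + W) + 9)*9 = (2*W*(10 + W) + 9)*9 = (9 + 2*W*(10 + W))*9 = 81 + 18*W*(10 + W))
q + T(45) = -1271 + (81 + 18*45² + 180*45) = -1271 + (81 + 18*2025 + 8100) = -1271 + (81 + 36450 + 8100) = -1271 + 44631 = 43360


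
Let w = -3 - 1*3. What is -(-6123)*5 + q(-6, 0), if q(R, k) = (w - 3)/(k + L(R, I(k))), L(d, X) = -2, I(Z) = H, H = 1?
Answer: 61239/2 ≈ 30620.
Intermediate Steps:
I(Z) = 1
w = -6 (w = -3 - 3 = -6)
q(R, k) = -9/(-2 + k) (q(R, k) = (-6 - 3)/(k - 2) = -9/(-2 + k))
-(-6123)*5 + q(-6, 0) = -(-6123)*5 - 9/(-2 + 0) = -157*(-195) - 9/(-2) = 30615 - 9*(-½) = 30615 + 9/2 = 61239/2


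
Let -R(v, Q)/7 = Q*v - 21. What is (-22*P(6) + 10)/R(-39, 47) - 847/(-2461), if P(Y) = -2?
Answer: 618070/1774381 ≈ 0.34833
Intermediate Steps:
R(v, Q) = 147 - 7*Q*v (R(v, Q) = -7*(Q*v - 21) = -7*(-21 + Q*v) = 147 - 7*Q*v)
(-22*P(6) + 10)/R(-39, 47) - 847/(-2461) = (-22*(-2) + 10)/(147 - 7*47*(-39)) - 847/(-2461) = (44 + 10)/(147 + 12831) - 847*(-1/2461) = 54/12978 + 847/2461 = 54*(1/12978) + 847/2461 = 3/721 + 847/2461 = 618070/1774381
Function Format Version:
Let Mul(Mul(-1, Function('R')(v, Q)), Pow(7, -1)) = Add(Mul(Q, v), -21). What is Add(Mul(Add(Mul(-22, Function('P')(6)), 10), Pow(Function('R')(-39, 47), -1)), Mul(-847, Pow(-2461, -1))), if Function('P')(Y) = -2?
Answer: Rational(618070, 1774381) ≈ 0.34833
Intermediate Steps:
Function('R')(v, Q) = Add(147, Mul(-7, Q, v)) (Function('R')(v, Q) = Mul(-7, Add(Mul(Q, v), -21)) = Mul(-7, Add(-21, Mul(Q, v))) = Add(147, Mul(-7, Q, v)))
Add(Mul(Add(Mul(-22, Function('P')(6)), 10), Pow(Function('R')(-39, 47), -1)), Mul(-847, Pow(-2461, -1))) = Add(Mul(Add(Mul(-22, -2), 10), Pow(Add(147, Mul(-7, 47, -39)), -1)), Mul(-847, Pow(-2461, -1))) = Add(Mul(Add(44, 10), Pow(Add(147, 12831), -1)), Mul(-847, Rational(-1, 2461))) = Add(Mul(54, Pow(12978, -1)), Rational(847, 2461)) = Add(Mul(54, Rational(1, 12978)), Rational(847, 2461)) = Add(Rational(3, 721), Rational(847, 2461)) = Rational(618070, 1774381)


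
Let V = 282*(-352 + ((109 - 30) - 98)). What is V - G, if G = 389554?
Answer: -494176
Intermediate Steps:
V = -104622 (V = 282*(-352 + (79 - 98)) = 282*(-352 - 19) = 282*(-371) = -104622)
V - G = -104622 - 1*389554 = -104622 - 389554 = -494176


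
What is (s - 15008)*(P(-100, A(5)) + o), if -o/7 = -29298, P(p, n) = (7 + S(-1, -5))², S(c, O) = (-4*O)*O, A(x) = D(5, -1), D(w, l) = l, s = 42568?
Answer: 5890536600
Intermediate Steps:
A(x) = -1
S(c, O) = -4*O²
P(p, n) = 8649 (P(p, n) = (7 - 4*(-5)²)² = (7 - 4*25)² = (7 - 100)² = (-93)² = 8649)
o = 205086 (o = -7*(-29298) = 205086)
(s - 15008)*(P(-100, A(5)) + o) = (42568 - 15008)*(8649 + 205086) = 27560*213735 = 5890536600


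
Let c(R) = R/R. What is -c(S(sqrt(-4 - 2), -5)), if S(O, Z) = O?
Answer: -1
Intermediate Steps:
c(R) = 1
-c(S(sqrt(-4 - 2), -5)) = -1*1 = -1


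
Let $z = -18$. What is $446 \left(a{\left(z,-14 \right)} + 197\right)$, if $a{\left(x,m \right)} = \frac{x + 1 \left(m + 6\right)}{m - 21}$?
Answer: $\frac{3086766}{35} \approx 88193.0$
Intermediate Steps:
$a{\left(x,m \right)} = \frac{6 + m + x}{-21 + m}$ ($a{\left(x,m \right)} = \frac{x + 1 \left(6 + m\right)}{-21 + m} = \frac{x + \left(6 + m\right)}{-21 + m} = \frac{6 + m + x}{-21 + m}$)
$446 \left(a{\left(z,-14 \right)} + 197\right) = 446 \left(\frac{6 - 14 - 18}{-21 - 14} + 197\right) = 446 \left(\frac{1}{-35} \left(-26\right) + 197\right) = 446 \left(\left(- \frac{1}{35}\right) \left(-26\right) + 197\right) = 446 \left(\frac{26}{35} + 197\right) = 446 \cdot \frac{6921}{35} = \frac{3086766}{35}$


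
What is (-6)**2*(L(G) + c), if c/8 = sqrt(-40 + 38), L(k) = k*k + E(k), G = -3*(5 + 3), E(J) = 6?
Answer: 20952 + 288*I*sqrt(2) ≈ 20952.0 + 407.29*I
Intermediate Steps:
G = -24 (G = -3*8 = -24)
L(k) = 6 + k**2 (L(k) = k*k + 6 = k**2 + 6 = 6 + k**2)
c = 8*I*sqrt(2) (c = 8*sqrt(-40 + 38) = 8*sqrt(-2) = 8*(I*sqrt(2)) = 8*I*sqrt(2) ≈ 11.314*I)
(-6)**2*(L(G) + c) = (-6)**2*((6 + (-24)**2) + 8*I*sqrt(2)) = 36*((6 + 576) + 8*I*sqrt(2)) = 36*(582 + 8*I*sqrt(2)) = 20952 + 288*I*sqrt(2)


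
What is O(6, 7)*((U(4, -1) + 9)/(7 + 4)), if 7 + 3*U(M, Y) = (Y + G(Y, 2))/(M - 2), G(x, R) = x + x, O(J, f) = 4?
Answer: 74/33 ≈ 2.2424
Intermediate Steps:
G(x, R) = 2*x
U(M, Y) = -7/3 + Y/(-2 + M) (U(M, Y) = -7/3 + ((Y + 2*Y)/(M - 2))/3 = -7/3 + ((3*Y)/(-2 + M))/3 = -7/3 + (3*Y/(-2 + M))/3 = -7/3 + Y/(-2 + M))
O(6, 7)*((U(4, -1) + 9)/(7 + 4)) = 4*(((14 - 7*4 + 3*(-1))/(3*(-2 + 4)) + 9)/(7 + 4)) = 4*(((1/3)*(14 - 28 - 3)/2 + 9)/11) = 4*(((1/3)*(1/2)*(-17) + 9)*(1/11)) = 4*((-17/6 + 9)*(1/11)) = 4*((37/6)*(1/11)) = 4*(37/66) = 74/33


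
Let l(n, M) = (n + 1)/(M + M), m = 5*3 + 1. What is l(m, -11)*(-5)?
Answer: 85/22 ≈ 3.8636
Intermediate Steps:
m = 16 (m = 15 + 1 = 16)
l(n, M) = (1 + n)/(2*M) (l(n, M) = (1 + n)/((2*M)) = (1 + n)*(1/(2*M)) = (1 + n)/(2*M))
l(m, -11)*(-5) = ((½)*(1 + 16)/(-11))*(-5) = ((½)*(-1/11)*17)*(-5) = -17/22*(-5) = 85/22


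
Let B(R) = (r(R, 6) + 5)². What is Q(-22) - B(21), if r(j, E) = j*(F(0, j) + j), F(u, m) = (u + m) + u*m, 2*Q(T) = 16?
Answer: -786761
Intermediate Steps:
Q(T) = 8 (Q(T) = (½)*16 = 8)
F(u, m) = m + u + m*u (F(u, m) = (m + u) + m*u = m + u + m*u)
r(j, E) = 2*j² (r(j, E) = j*((j + 0 + j*0) + j) = j*((j + 0 + 0) + j) = j*(j + j) = j*(2*j) = 2*j²)
B(R) = (5 + 2*R²)² (B(R) = (2*R² + 5)² = (5 + 2*R²)²)
Q(-22) - B(21) = 8 - (5 + 2*21²)² = 8 - (5 + 2*441)² = 8 - (5 + 882)² = 8 - 1*887² = 8 - 1*786769 = 8 - 786769 = -786761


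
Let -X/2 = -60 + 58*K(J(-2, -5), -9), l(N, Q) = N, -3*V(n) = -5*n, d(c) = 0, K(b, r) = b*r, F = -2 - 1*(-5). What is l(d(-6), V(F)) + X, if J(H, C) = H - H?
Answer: 120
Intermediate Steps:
J(H, C) = 0
F = 3 (F = -2 + 5 = 3)
V(n) = 5*n/3 (V(n) = -(-5)*n/3 = 5*n/3)
X = 120 (X = -2*(-60 + 58*(0*(-9))) = -2*(-60 + 58*0) = -2*(-60 + 0) = -2*(-60) = 120)
l(d(-6), V(F)) + X = 0 + 120 = 120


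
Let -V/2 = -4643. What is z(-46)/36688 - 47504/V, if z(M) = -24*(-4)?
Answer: -54435478/10646399 ≈ -5.1130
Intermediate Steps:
z(M) = 96
V = 9286 (V = -2*(-4643) = 9286)
z(-46)/36688 - 47504/V = 96/36688 - 47504/9286 = 96*(1/36688) - 47504*1/9286 = 6/2293 - 23752/4643 = -54435478/10646399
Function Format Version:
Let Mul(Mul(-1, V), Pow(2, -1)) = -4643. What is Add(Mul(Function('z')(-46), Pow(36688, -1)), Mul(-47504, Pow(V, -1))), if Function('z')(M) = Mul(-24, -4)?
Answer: Rational(-54435478, 10646399) ≈ -5.1130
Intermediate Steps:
Function('z')(M) = 96
V = 9286 (V = Mul(-2, -4643) = 9286)
Add(Mul(Function('z')(-46), Pow(36688, -1)), Mul(-47504, Pow(V, -1))) = Add(Mul(96, Pow(36688, -1)), Mul(-47504, Pow(9286, -1))) = Add(Mul(96, Rational(1, 36688)), Mul(-47504, Rational(1, 9286))) = Add(Rational(6, 2293), Rational(-23752, 4643)) = Rational(-54435478, 10646399)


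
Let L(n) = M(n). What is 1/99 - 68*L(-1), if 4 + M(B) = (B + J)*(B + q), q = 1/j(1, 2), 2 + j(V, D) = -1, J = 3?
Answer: 44881/99 ≈ 453.34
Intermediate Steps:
j(V, D) = -3 (j(V, D) = -2 - 1 = -3)
q = -1/3 (q = 1/(-3) = -1/3 ≈ -0.33333)
M(B) = -4 + (3 + B)*(-1/3 + B) (M(B) = -4 + (B + 3)*(B - 1/3) = -4 + (3 + B)*(-1/3 + B))
L(n) = -5 + n**2 + 8*n/3
1/99 - 68*L(-1) = 1/99 - 68*(-5 + (-1)**2 + (8/3)*(-1)) = 1/99 - 68*(-5 + 1 - 8/3) = 1/99 - 68*(-20/3) = 1/99 + 1360/3 = 44881/99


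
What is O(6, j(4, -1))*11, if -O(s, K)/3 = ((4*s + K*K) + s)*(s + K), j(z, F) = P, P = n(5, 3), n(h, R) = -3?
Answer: -3861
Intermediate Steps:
P = -3
j(z, F) = -3
O(s, K) = -3*(K + s)*(K² + 5*s) (O(s, K) = -3*((4*s + K*K) + s)*(s + K) = -3*((4*s + K²) + s)*(K + s) = -3*((K² + 4*s) + s)*(K + s) = -3*(K² + 5*s)*(K + s) = -3*(K + s)*(K² + 5*s))
O(6, j(4, -1))*11 = (-15*6² - 3*(-3)³ - 15*(-3)*6 - 3*6*(-3)²)*11 = (-15*36 - 3*(-27) + 270 - 3*6*9)*11 = (-540 + 81 + 270 - 162)*11 = -351*11 = -3861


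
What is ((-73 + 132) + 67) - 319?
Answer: -193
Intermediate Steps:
((-73 + 132) + 67) - 319 = (59 + 67) - 319 = 126 - 319 = -193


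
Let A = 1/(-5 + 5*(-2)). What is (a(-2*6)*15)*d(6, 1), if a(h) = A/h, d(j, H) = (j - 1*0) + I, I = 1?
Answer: 7/12 ≈ 0.58333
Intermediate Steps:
d(j, H) = 1 + j (d(j, H) = (j - 1*0) + 1 = (j + 0) + 1 = j + 1 = 1 + j)
A = -1/15 (A = 1/(-5 - 10) = 1/(-15) = -1/15 ≈ -0.066667)
a(h) = -1/(15*h)
(a(-2*6)*15)*d(6, 1) = (-1/(15*((-2*6)))*15)*(1 + 6) = (-1/15/(-12)*15)*7 = (-1/15*(-1/12)*15)*7 = ((1/180)*15)*7 = (1/12)*7 = 7/12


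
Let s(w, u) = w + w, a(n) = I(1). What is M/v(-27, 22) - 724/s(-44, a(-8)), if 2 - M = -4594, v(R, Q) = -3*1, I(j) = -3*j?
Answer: -33523/22 ≈ -1523.8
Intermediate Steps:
a(n) = -3 (a(n) = -3*1 = -3)
v(R, Q) = -3
M = 4596 (M = 2 - 1*(-4594) = 2 + 4594 = 4596)
s(w, u) = 2*w
M/v(-27, 22) - 724/s(-44, a(-8)) = 4596/(-3) - 724/(2*(-44)) = 4596*(-⅓) - 724/(-88) = -1532 - 724*(-1/88) = -1532 + 181/22 = -33523/22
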